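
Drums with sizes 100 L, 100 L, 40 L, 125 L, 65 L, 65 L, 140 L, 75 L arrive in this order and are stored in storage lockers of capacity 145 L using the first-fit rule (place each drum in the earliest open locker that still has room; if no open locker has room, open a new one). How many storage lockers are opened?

  100 → locker 1 (new)  [load 100/145]
  100 → locker 2 (new)  [load 100/145]
  40 → locker 1  [load 140/145]
  125 → locker 3 (new)  [load 125/145]
  65 → locker 4 (new)  [load 65/145]
  65 → locker 4  [load 130/145]
  140 → locker 5 (new)  [load 140/145]
  75 → locker 6 (new)  [load 75/145]
6 storage lockers opened.

6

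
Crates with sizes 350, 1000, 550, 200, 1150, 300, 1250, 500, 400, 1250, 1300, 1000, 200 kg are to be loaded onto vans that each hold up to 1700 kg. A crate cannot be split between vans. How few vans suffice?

Total = 1300 + 1250 + 1250 + 1150 + 1000 + 1000 + 550 + 500 + 400 + 350 + 300 + 200 + 200 = 9450 kg.
Lower bound: ⌈9450/1700⌉ = 6 vans.
A packing using 6 vans:
  van 1: 1300 + 400 = 1700
  van 2: 1250 + 350 = 1600
  van 3: 1250 + 300 = 1550
  van 4: 1150 + 550 = 1700
  van 5: 1000 + 500 + 200 = 1700
  van 6: 1000 + 200 = 1200
This matches the lower bound, so 6 is optimal.

6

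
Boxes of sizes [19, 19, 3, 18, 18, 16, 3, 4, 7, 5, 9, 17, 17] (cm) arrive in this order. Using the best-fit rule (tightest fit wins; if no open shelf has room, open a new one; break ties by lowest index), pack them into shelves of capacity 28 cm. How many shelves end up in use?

  19 → shelf 1 (new)  [load 19/28]
  19 → shelf 2 (new)  [load 19/28]
  3 → shelf 1  [load 22/28]
  18 → shelf 3 (new)  [load 18/28]
  18 → shelf 4 (new)  [load 18/28]
  16 → shelf 5 (new)  [load 16/28]
  3 → shelf 1  [load 25/28]
  4 → shelf 2  [load 23/28]
  7 → shelf 3  [load 25/28]
  5 → shelf 2  [load 28/28]
  9 → shelf 4  [load 27/28]
  17 → shelf 6 (new)  [load 17/28]
  17 → shelf 7 (new)  [load 17/28]
7 shelves opened.

7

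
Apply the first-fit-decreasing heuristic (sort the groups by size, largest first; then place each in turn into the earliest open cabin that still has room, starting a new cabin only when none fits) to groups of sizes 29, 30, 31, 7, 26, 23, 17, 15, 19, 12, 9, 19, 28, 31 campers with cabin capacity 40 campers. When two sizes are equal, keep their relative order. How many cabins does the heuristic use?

9

Sorted descending: 31, 31, 30, 29, 28, 26, 23, 19, 19, 17, 15, 12, 9, 7.
  31 → cabin 1 (new)  [load 31/40]
  31 → cabin 2 (new)  [load 31/40]
  30 → cabin 3 (new)  [load 30/40]
  29 → cabin 4 (new)  [load 29/40]
  28 → cabin 5 (new)  [load 28/40]
  26 → cabin 6 (new)  [load 26/40]
  23 → cabin 7 (new)  [load 23/40]
  19 → cabin 8 (new)  [load 19/40]
  19 → cabin 8  [load 38/40]
  17 → cabin 7  [load 40/40]
  15 → cabin 9 (new)  [load 15/40]
  12 → cabin 5  [load 40/40]
  9 → cabin 1  [load 40/40]
  7 → cabin 2  [load 38/40]
9 cabins opened.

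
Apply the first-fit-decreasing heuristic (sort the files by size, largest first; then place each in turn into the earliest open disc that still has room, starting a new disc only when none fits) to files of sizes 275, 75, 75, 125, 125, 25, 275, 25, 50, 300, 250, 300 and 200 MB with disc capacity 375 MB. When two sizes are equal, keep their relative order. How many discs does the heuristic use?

Sorted descending: 300, 300, 275, 275, 250, 200, 125, 125, 75, 75, 50, 25, 25.
  300 → disc 1 (new)  [load 300/375]
  300 → disc 2 (new)  [load 300/375]
  275 → disc 3 (new)  [load 275/375]
  275 → disc 4 (new)  [load 275/375]
  250 → disc 5 (new)  [load 250/375]
  200 → disc 6 (new)  [load 200/375]
  125 → disc 5  [load 375/375]
  125 → disc 6  [load 325/375]
  75 → disc 1  [load 375/375]
  75 → disc 2  [load 375/375]
  50 → disc 3  [load 325/375]
  25 → disc 3  [load 350/375]
  25 → disc 3  [load 375/375]
6 discs opened.

6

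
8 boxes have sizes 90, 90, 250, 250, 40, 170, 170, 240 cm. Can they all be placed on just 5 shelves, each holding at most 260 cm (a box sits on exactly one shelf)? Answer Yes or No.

No

Total = 1300 cm; ⌈1300/260⌉ = 5.
The bound of 5 does not rule out 5, but exhaustive search shows no assignment into 5 shelves of capacity 260 cm exists — the minimum is 6.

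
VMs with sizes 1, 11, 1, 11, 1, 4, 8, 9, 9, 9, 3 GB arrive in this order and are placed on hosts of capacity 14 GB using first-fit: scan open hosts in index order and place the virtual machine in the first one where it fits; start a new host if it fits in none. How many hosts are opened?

  1 → host 1 (new)  [load 1/14]
  11 → host 1  [load 12/14]
  1 → host 1  [load 13/14]
  11 → host 2 (new)  [load 11/14]
  1 → host 1  [load 14/14]
  4 → host 3 (new)  [load 4/14]
  8 → host 3  [load 12/14]
  9 → host 4 (new)  [load 9/14]
  9 → host 5 (new)  [load 9/14]
  9 → host 6 (new)  [load 9/14]
  3 → host 2  [load 14/14]
6 hosts opened.

6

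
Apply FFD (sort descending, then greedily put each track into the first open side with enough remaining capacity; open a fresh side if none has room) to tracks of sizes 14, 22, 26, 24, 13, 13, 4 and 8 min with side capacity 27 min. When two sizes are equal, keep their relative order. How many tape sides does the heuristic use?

5

Sorted descending: 26, 24, 22, 14, 13, 13, 8, 4.
  26 → side 1 (new)  [load 26/27]
  24 → side 2 (new)  [load 24/27]
  22 → side 3 (new)  [load 22/27]
  14 → side 4 (new)  [load 14/27]
  13 → side 4  [load 27/27]
  13 → side 5 (new)  [load 13/27]
  8 → side 5  [load 21/27]
  4 → side 3  [load 26/27]
5 tape sides opened.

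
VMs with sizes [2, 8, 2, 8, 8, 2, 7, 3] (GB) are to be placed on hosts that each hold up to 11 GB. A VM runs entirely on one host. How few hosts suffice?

4

Total = 8 + 8 + 8 + 7 + 3 + 2 + 2 + 2 = 40 GB.
Lower bound: ⌈40/11⌉ = 4 hosts.
A packing using 4 hosts:
  host 1: 8 + 3 = 11
  host 2: 8 + 2 = 10
  host 3: 8 + 2 = 10
  host 4: 7 + 2 = 9
This matches the lower bound, so 4 is optimal.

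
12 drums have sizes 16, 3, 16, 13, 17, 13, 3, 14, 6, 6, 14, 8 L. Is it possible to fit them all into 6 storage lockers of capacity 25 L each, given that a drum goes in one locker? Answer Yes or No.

No

Total = 129 L; ⌈129/25⌉ = 6.
7 drums each exceed half the capacity and cannot share a locker, forcing at least 7 storage lockers.
At least 7 storage lockers are required, but only 6 are allowed.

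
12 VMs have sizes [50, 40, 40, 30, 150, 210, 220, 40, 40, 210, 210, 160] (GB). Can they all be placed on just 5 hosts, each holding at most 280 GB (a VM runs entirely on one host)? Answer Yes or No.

Total = 1400 GB; ⌈1400/280⌉ = 5.
6 VMs each exceed half the capacity and cannot share a host, forcing at least 6 hosts.
At least 6 hosts are required, but only 5 are allowed.

No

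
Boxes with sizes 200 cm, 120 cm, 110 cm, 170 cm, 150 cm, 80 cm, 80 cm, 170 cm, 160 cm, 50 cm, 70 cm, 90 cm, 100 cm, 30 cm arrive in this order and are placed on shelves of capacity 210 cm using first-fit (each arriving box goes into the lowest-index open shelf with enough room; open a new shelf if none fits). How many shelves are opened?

  200 → shelf 1 (new)  [load 200/210]
  120 → shelf 2 (new)  [load 120/210]
  110 → shelf 3 (new)  [load 110/210]
  170 → shelf 4 (new)  [load 170/210]
  150 → shelf 5 (new)  [load 150/210]
  80 → shelf 2  [load 200/210]
  80 → shelf 3  [load 190/210]
  170 → shelf 6 (new)  [load 170/210]
  160 → shelf 7 (new)  [load 160/210]
  50 → shelf 5  [load 200/210]
  70 → shelf 8 (new)  [load 70/210]
  90 → shelf 8  [load 160/210]
  100 → shelf 9 (new)  [load 100/210]
  30 → shelf 4  [load 200/210]
9 shelves opened.

9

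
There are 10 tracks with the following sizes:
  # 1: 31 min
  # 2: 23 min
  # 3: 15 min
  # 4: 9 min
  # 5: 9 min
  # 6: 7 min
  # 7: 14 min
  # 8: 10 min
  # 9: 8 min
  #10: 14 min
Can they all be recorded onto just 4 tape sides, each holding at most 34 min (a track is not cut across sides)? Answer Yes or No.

Total = 140 min; ⌈140/34⌉ = 5.
At least 5 tape sides are required, but only 4 are allowed.

No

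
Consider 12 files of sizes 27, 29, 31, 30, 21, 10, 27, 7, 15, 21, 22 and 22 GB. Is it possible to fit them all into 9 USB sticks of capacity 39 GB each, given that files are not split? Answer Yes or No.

A valid assignment using 9 USB sticks:
  USB stick 1: 31 + 7 = 38
  USB stick 2: 30 = 30
  USB stick 3: 29 + 10 = 39
  USB stick 4: 27 = 27
  USB stick 5: 27 = 27
  USB stick 6: 22 + 15 = 37
  USB stick 7: 22 = 22
  USB stick 8: 21 = 21
  USB stick 9: 21 = 21
Every load is within 39 GB, so 9 USB sticks suffice.

Yes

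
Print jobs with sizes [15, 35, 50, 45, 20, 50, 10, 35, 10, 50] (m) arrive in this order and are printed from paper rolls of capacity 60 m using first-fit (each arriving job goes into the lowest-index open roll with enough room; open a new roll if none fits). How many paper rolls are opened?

6

  15 → roll 1 (new)  [load 15/60]
  35 → roll 1  [load 50/60]
  50 → roll 2 (new)  [load 50/60]
  45 → roll 3 (new)  [load 45/60]
  20 → roll 4 (new)  [load 20/60]
  50 → roll 5 (new)  [load 50/60]
  10 → roll 1  [load 60/60]
  35 → roll 4  [load 55/60]
  10 → roll 2  [load 60/60]
  50 → roll 6 (new)  [load 50/60]
6 paper rolls opened.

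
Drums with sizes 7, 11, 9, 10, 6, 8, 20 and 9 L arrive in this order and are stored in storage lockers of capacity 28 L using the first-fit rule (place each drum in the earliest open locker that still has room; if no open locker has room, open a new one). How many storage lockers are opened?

  7 → locker 1 (new)  [load 7/28]
  11 → locker 1  [load 18/28]
  9 → locker 1  [load 27/28]
  10 → locker 2 (new)  [load 10/28]
  6 → locker 2  [load 16/28]
  8 → locker 2  [load 24/28]
  20 → locker 3 (new)  [load 20/28]
  9 → locker 4 (new)  [load 9/28]
4 storage lockers opened.

4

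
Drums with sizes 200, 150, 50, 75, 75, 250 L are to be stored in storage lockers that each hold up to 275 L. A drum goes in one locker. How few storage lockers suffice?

3

Total = 250 + 200 + 150 + 75 + 75 + 50 = 800 L.
Lower bound: ⌈800/275⌉ = 3 storage lockers.
A packing using 3 storage lockers:
  locker 1: 250 = 250
  locker 2: 200 + 75 = 275
  locker 3: 150 + 75 + 50 = 275
This matches the lower bound, so 3 is optimal.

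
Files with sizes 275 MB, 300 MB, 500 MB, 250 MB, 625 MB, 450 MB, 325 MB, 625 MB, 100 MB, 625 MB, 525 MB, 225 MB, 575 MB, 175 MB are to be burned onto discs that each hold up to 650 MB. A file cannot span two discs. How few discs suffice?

10

Total = 625 + 625 + 625 + 575 + 525 + 500 + 450 + 325 + 300 + 275 + 250 + 225 + 175 + 100 = 5575 MB.
Lower bound: ⌈5575/650⌉ = 9 discs.
A packing using 10 discs:
  disc 1: 625 = 625
  disc 2: 625 = 625
  disc 3: 625 = 625
  disc 4: 575 = 575
  disc 5: 525 + 100 = 625
  disc 6: 500 = 500
  disc 7: 450 + 175 = 625
  disc 8: 325 + 300 = 625
  disc 9: 275 + 250 = 525
  disc 10: 225 = 225
No arrangement into 9 discs stays within capacity, so 10 is optimal.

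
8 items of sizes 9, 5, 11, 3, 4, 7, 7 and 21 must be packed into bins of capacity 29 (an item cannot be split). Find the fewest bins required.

Total = 21 + 11 + 9 + 7 + 7 + 5 + 4 + 3 = 67.
Lower bound: ⌈67/29⌉ = 3 bins.
A packing using 3 bins:
  bin 1: 21 + 7 = 28
  bin 2: 11 + 9 + 7 = 27
  bin 3: 5 + 4 + 3 = 12
This matches the lower bound, so 3 is optimal.

3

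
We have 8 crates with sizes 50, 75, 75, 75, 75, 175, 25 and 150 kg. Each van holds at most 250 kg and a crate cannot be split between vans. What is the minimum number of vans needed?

Total = 175 + 150 + 75 + 75 + 75 + 75 + 50 + 25 = 700 kg.
Lower bound: ⌈700/250⌉ = 3 vans.
A packing using 3 vans:
  van 1: 175 + 75 = 250
  van 2: 150 + 75 + 25 = 250
  van 3: 75 + 75 + 50 = 200
This matches the lower bound, so 3 is optimal.

3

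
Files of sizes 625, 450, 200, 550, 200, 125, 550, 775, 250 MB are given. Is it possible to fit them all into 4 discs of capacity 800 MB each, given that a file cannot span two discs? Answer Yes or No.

Total = 3725 MB; ⌈3725/800⌉ = 5.
At least 5 discs are required, but only 4 are allowed.

No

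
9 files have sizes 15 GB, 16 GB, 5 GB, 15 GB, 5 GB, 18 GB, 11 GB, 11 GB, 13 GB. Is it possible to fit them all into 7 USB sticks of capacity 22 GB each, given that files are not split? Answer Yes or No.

A valid assignment using 6 USB sticks:
  USB stick 1: 18 = 18
  USB stick 2: 16 + 5 = 21
  USB stick 3: 15 + 5 = 20
  USB stick 4: 15 = 15
  USB stick 5: 13 = 13
  USB stick 6: 11 + 11 = 22
That uses only 6 ≤ 7, so 7 USB sticks are enough.

Yes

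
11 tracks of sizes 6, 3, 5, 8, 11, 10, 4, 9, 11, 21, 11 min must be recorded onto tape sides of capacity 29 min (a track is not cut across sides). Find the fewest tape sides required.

Total = 21 + 11 + 11 + 11 + 10 + 9 + 8 + 6 + 5 + 4 + 3 = 99 min.
Lower bound: ⌈99/29⌉ = 4 tape sides.
A packing using 4 tape sides:
  side 1: 21 + 8 = 29
  side 2: 11 + 11 + 6 = 28
  side 3: 11 + 10 + 5 + 3 = 29
  side 4: 9 + 4 = 13
This matches the lower bound, so 4 is optimal.

4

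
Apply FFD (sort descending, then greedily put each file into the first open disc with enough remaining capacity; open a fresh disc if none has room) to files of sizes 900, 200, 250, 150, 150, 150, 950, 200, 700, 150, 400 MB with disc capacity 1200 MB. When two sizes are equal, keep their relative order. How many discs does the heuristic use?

Sorted descending: 950, 900, 700, 400, 250, 200, 200, 150, 150, 150, 150.
  950 → disc 1 (new)  [load 950/1200]
  900 → disc 2 (new)  [load 900/1200]
  700 → disc 3 (new)  [load 700/1200]
  400 → disc 3  [load 1100/1200]
  250 → disc 1  [load 1200/1200]
  200 → disc 2  [load 1100/1200]
  200 → disc 4 (new)  [load 200/1200]
  150 → disc 4  [load 350/1200]
  150 → disc 4  [load 500/1200]
  150 → disc 4  [load 650/1200]
  150 → disc 4  [load 800/1200]
4 discs opened.

4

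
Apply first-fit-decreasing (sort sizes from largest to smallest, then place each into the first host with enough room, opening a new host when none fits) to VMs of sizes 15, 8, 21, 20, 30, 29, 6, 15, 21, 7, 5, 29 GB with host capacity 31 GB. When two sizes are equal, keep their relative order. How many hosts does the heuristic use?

7

Sorted descending: 30, 29, 29, 21, 21, 20, 15, 15, 8, 7, 6, 5.
  30 → host 1 (new)  [load 30/31]
  29 → host 2 (new)  [load 29/31]
  29 → host 3 (new)  [load 29/31]
  21 → host 4 (new)  [load 21/31]
  21 → host 5 (new)  [load 21/31]
  20 → host 6 (new)  [load 20/31]
  15 → host 7 (new)  [load 15/31]
  15 → host 7  [load 30/31]
  8 → host 4  [load 29/31]
  7 → host 5  [load 28/31]
  6 → host 6  [load 26/31]
  5 → host 6  [load 31/31]
7 hosts opened.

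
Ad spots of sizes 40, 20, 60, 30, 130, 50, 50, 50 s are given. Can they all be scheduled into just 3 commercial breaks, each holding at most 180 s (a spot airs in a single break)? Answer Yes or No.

A valid assignment using 3 commercial breaks:
  break 1: 130 + 50 = 180
  break 2: 60 + 50 + 50 + 20 = 180
  break 3: 40 + 30 = 70
Every load is within 180 s, so 3 commercial breaks suffice.

Yes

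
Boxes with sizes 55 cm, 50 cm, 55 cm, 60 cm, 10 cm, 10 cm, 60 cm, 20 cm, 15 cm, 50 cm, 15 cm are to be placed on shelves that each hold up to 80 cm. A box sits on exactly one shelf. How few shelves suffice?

Total = 60 + 60 + 55 + 55 + 50 + 50 + 20 + 15 + 15 + 10 + 10 = 400 cm.
Lower bound: ⌈400/80⌉ = 5 shelves.
Also, 6 boxes each exceed 40 cm, and no two of those can share a shelf, so at least 6 shelves are needed.
A packing using 6 shelves:
  shelf 1: 60 + 20 = 80
  shelf 2: 60 + 15 = 75
  shelf 3: 55 + 15 + 10 = 80
  shelf 4: 55 + 10 = 65
  shelf 5: 50 = 50
  shelf 6: 50 = 50
This matches the lower bound, so 6 is optimal.

6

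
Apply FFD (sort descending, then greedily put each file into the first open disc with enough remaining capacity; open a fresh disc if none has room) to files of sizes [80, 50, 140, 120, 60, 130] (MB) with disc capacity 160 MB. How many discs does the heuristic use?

Sorted descending: 140, 130, 120, 80, 60, 50.
  140 → disc 1 (new)  [load 140/160]
  130 → disc 2 (new)  [load 130/160]
  120 → disc 3 (new)  [load 120/160]
  80 → disc 4 (new)  [load 80/160]
  60 → disc 4  [load 140/160]
  50 → disc 5 (new)  [load 50/160]
5 discs opened.

5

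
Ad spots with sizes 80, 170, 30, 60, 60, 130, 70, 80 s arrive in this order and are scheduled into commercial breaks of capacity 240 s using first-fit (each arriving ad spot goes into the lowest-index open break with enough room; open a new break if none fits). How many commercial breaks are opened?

3

  80 → break 1 (new)  [load 80/240]
  170 → break 2 (new)  [load 170/240]
  30 → break 1  [load 110/240]
  60 → break 1  [load 170/240]
  60 → break 1  [load 230/240]
  130 → break 3 (new)  [load 130/240]
  70 → break 2  [load 240/240]
  80 → break 3  [load 210/240]
3 commercial breaks opened.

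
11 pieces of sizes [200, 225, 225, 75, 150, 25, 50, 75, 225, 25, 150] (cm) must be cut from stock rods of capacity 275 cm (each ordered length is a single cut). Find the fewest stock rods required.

6

Total = 225 + 225 + 225 + 200 + 150 + 150 + 75 + 75 + 50 + 25 + 25 = 1425 cm.
Lower bound: ⌈1425/275⌉ = 6 stock rods.
A packing using 6 stock rods:
  stock rod 1: 225 + 50 = 275
  stock rod 2: 225 + 25 + 25 = 275
  stock rod 3: 225 = 225
  stock rod 4: 200 + 75 = 275
  stock rod 5: 150 + 75 = 225
  stock rod 6: 150 = 150
This matches the lower bound, so 6 is optimal.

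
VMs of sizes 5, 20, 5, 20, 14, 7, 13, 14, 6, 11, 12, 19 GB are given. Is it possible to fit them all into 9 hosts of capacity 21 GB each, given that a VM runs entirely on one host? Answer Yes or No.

Yes

A valid assignment using 8 hosts:
  host 1: 20 = 20
  host 2: 20 = 20
  host 3: 19 = 19
  host 4: 14 + 7 = 21
  host 5: 14 + 6 = 20
  host 6: 13 + 5 = 18
  host 7: 12 + 5 = 17
  host 8: 11 = 11
That uses only 8 ≤ 9, so 9 hosts are enough.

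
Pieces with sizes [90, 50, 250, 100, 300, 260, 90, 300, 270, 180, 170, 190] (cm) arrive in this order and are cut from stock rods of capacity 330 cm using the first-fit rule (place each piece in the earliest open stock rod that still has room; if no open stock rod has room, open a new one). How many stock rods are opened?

9

  90 → stock rod 1 (new)  [load 90/330]
  50 → stock rod 1  [load 140/330]
  250 → stock rod 2 (new)  [load 250/330]
  100 → stock rod 1  [load 240/330]
  300 → stock rod 3 (new)  [load 300/330]
  260 → stock rod 4 (new)  [load 260/330]
  90 → stock rod 1  [load 330/330]
  300 → stock rod 5 (new)  [load 300/330]
  270 → stock rod 6 (new)  [load 270/330]
  180 → stock rod 7 (new)  [load 180/330]
  170 → stock rod 8 (new)  [load 170/330]
  190 → stock rod 9 (new)  [load 190/330]
9 stock rods opened.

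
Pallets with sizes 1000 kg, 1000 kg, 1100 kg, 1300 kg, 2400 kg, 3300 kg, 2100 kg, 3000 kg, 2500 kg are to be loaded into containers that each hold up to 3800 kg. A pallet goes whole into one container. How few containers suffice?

6

Total = 3300 + 3000 + 2500 + 2400 + 2100 + 1300 + 1100 + 1000 + 1000 = 17700 kg.
Lower bound: ⌈17700/3800⌉ = 5 containers.
A packing using 6 containers:
  container 1: 3300 = 3300
  container 2: 3000 = 3000
  container 3: 2500 + 1300 = 3800
  container 4: 2400 + 1100 = 3500
  container 5: 2100 + 1000 = 3100
  container 6: 1000 = 1000
No arrangement into 5 containers stays within capacity, so 6 is optimal.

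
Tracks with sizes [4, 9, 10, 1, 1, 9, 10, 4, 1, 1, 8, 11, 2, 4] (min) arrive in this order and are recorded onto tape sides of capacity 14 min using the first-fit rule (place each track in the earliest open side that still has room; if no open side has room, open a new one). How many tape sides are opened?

6

  4 → side 1 (new)  [load 4/14]
  9 → side 1  [load 13/14]
  10 → side 2 (new)  [load 10/14]
  1 → side 1  [load 14/14]
  1 → side 2  [load 11/14]
  9 → side 3 (new)  [load 9/14]
  10 → side 4 (new)  [load 10/14]
  4 → side 3  [load 13/14]
  1 → side 2  [load 12/14]
  1 → side 2  [load 13/14]
  8 → side 5 (new)  [load 8/14]
  11 → side 6 (new)  [load 11/14]
  2 → side 4  [load 12/14]
  4 → side 5  [load 12/14]
6 tape sides opened.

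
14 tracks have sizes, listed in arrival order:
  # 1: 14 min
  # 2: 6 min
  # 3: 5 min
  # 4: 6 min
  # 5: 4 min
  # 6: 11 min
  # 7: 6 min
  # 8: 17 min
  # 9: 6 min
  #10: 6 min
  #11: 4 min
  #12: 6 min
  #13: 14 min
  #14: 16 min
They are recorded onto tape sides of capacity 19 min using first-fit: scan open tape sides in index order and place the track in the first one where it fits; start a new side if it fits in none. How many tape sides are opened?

  14 → side 1 (new)  [load 14/19]
  6 → side 2 (new)  [load 6/19]
  5 → side 1  [load 19/19]
  6 → side 2  [load 12/19]
  4 → side 2  [load 16/19]
  11 → side 3 (new)  [load 11/19]
  6 → side 3  [load 17/19]
  17 → side 4 (new)  [load 17/19]
  6 → side 5 (new)  [load 6/19]
  6 → side 5  [load 12/19]
  4 → side 5  [load 16/19]
  6 → side 6 (new)  [load 6/19]
  14 → side 7 (new)  [load 14/19]
  16 → side 8 (new)  [load 16/19]
8 tape sides opened.

8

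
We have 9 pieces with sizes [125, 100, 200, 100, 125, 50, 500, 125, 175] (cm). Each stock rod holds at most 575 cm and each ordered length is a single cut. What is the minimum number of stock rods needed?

3

Total = 500 + 200 + 175 + 125 + 125 + 125 + 100 + 100 + 50 = 1500 cm.
Lower bound: ⌈1500/575⌉ = 3 stock rods.
A packing using 3 stock rods:
  stock rod 1: 500 + 50 = 550
  stock rod 2: 200 + 175 + 125 = 500
  stock rod 3: 125 + 125 + 100 + 100 = 450
This matches the lower bound, so 3 is optimal.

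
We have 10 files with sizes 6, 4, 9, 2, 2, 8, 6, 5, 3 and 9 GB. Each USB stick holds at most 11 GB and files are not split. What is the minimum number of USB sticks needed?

Total = 9 + 9 + 8 + 6 + 6 + 5 + 4 + 3 + 2 + 2 = 54 GB.
Lower bound: ⌈54/11⌉ = 5 USB sticks.
A packing using 5 USB sticks:
  USB stick 1: 9 + 2 = 11
  USB stick 2: 9 + 2 = 11
  USB stick 3: 8 + 3 = 11
  USB stick 4: 6 + 5 = 11
  USB stick 5: 6 + 4 = 10
This matches the lower bound, so 5 is optimal.

5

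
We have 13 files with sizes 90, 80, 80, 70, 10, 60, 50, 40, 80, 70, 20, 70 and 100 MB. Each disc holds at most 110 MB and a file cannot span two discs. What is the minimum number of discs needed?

9

Total = 100 + 90 + 80 + 80 + 80 + 70 + 70 + 70 + 60 + 50 + 40 + 20 + 10 = 820 MB.
Lower bound: ⌈820/110⌉ = 8 discs.
Also, 9 files each exceed 55 MB, and no two of those can share a disc, so at least 9 discs are needed.
A packing using 9 discs:
  disc 1: 100 + 10 = 110
  disc 2: 90 + 20 = 110
  disc 3: 80 = 80
  disc 4: 80 = 80
  disc 5: 80 = 80
  disc 6: 70 + 40 = 110
  disc 7: 70 = 70
  disc 8: 70 = 70
  disc 9: 60 + 50 = 110
This matches the lower bound, so 9 is optimal.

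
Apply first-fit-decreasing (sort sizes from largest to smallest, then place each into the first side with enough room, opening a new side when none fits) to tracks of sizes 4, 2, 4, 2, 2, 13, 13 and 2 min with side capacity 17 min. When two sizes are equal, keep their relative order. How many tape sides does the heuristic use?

Sorted descending: 13, 13, 4, 4, 2, 2, 2, 2.
  13 → side 1 (new)  [load 13/17]
  13 → side 2 (new)  [load 13/17]
  4 → side 1  [load 17/17]
  4 → side 2  [load 17/17]
  2 → side 3 (new)  [load 2/17]
  2 → side 3  [load 4/17]
  2 → side 3  [load 6/17]
  2 → side 3  [load 8/17]
3 tape sides opened.

3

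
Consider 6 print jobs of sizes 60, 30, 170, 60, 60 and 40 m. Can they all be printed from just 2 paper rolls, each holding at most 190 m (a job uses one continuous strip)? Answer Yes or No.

No

Total = 420 m; ⌈420/190⌉ = 3.
At least 3 paper rolls are required, but only 2 are allowed.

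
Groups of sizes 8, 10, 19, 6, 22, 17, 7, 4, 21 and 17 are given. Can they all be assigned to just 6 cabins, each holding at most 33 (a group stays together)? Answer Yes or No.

A valid assignment using 5 cabins:
  cabin 1: 22 + 10 = 32
  cabin 2: 21 + 8 + 4 = 33
  cabin 3: 19 + 7 + 6 = 32
  cabin 4: 17 = 17
  cabin 5: 17 = 17
That uses only 5 ≤ 6, so 6 cabins are enough.

Yes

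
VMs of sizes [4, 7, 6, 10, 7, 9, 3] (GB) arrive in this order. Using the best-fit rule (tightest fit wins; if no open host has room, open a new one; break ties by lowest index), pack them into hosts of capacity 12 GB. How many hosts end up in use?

  4 → host 1 (new)  [load 4/12]
  7 → host 1  [load 11/12]
  6 → host 2 (new)  [load 6/12]
  10 → host 3 (new)  [load 10/12]
  7 → host 4 (new)  [load 7/12]
  9 → host 5 (new)  [load 9/12]
  3 → host 5  [load 12/12]
5 hosts opened.

5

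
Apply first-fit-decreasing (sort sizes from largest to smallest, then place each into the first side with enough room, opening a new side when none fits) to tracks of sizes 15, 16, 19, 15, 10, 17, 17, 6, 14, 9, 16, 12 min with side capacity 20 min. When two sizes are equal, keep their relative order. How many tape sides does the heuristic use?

Sorted descending: 19, 17, 17, 16, 16, 15, 15, 14, 12, 10, 9, 6.
  19 → side 1 (new)  [load 19/20]
  17 → side 2 (new)  [load 17/20]
  17 → side 3 (new)  [load 17/20]
  16 → side 4 (new)  [load 16/20]
  16 → side 5 (new)  [load 16/20]
  15 → side 6 (new)  [load 15/20]
  15 → side 7 (new)  [load 15/20]
  14 → side 8 (new)  [load 14/20]
  12 → side 9 (new)  [load 12/20]
  10 → side 10 (new)  [load 10/20]
  9 → side 10  [load 19/20]
  6 → side 8  [load 20/20]
10 tape sides opened.

10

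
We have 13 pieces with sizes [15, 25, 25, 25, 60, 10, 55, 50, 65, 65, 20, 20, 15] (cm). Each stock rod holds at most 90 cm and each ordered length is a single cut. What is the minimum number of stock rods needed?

Total = 65 + 65 + 60 + 55 + 50 + 25 + 25 + 25 + 20 + 20 + 15 + 15 + 10 = 450 cm.
Lower bound: ⌈450/90⌉ = 5 stock rods.
A packing using 5 stock rods:
  stock rod 1: 65 + 25 = 90
  stock rod 2: 65 + 25 = 90
  stock rod 3: 60 + 15 + 15 = 90
  stock rod 4: 55 + 25 + 10 = 90
  stock rod 5: 50 + 20 + 20 = 90
This matches the lower bound, so 5 is optimal.

5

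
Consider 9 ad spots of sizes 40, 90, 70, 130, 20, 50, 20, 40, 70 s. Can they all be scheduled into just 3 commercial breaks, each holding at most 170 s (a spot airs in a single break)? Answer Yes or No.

No

Total = 530 s; ⌈530/170⌉ = 4.
At least 4 commercial breaks are required, but only 3 are allowed.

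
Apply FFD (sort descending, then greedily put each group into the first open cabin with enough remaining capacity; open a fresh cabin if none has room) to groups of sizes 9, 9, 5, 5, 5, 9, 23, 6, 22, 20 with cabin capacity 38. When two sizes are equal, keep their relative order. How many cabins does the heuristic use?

Sorted descending: 23, 22, 20, 9, 9, 9, 6, 5, 5, 5.
  23 → cabin 1 (new)  [load 23/38]
  22 → cabin 2 (new)  [load 22/38]
  20 → cabin 3 (new)  [load 20/38]
  9 → cabin 1  [load 32/38]
  9 → cabin 2  [load 31/38]
  9 → cabin 3  [load 29/38]
  6 → cabin 1  [load 38/38]
  5 → cabin 2  [load 36/38]
  5 → cabin 3  [load 34/38]
  5 → cabin 4 (new)  [load 5/38]
4 cabins opened.

4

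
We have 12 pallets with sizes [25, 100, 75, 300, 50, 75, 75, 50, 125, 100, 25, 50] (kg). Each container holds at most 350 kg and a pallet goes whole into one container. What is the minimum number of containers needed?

Total = 300 + 125 + 100 + 100 + 75 + 75 + 75 + 50 + 50 + 50 + 25 + 25 = 1050 kg.
Lower bound: ⌈1050/350⌉ = 3 containers.
A packing using 3 containers:
  container 1: 300 + 50 = 350
  container 2: 125 + 100 + 100 + 25 = 350
  container 3: 75 + 75 + 75 + 50 + 50 + 25 = 350
This matches the lower bound, so 3 is optimal.

3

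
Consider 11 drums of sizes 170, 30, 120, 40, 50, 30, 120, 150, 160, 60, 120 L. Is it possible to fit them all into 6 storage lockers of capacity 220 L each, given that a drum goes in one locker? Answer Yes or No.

Yes

A valid assignment using 6 storage lockers:
  locker 1: 170 + 50 = 220
  locker 2: 160 + 60 = 220
  locker 3: 150 + 40 + 30 = 220
  locker 4: 120 + 30 = 150
  locker 5: 120 = 120
  locker 6: 120 = 120
Every load is within 220 L, so 6 storage lockers suffice.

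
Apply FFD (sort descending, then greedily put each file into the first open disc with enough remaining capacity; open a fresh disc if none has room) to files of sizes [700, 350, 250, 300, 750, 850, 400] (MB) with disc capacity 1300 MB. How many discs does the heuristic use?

Sorted descending: 850, 750, 700, 400, 350, 300, 250.
  850 → disc 1 (new)  [load 850/1300]
  750 → disc 2 (new)  [load 750/1300]
  700 → disc 3 (new)  [load 700/1300]
  400 → disc 1  [load 1250/1300]
  350 → disc 2  [load 1100/1300]
  300 → disc 3  [load 1000/1300]
  250 → disc 3  [load 1250/1300]
3 discs opened.

3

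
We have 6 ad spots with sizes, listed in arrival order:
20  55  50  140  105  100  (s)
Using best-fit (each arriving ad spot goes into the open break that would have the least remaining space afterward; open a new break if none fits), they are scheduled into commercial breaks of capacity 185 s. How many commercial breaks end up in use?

4

  20 → break 1 (new)  [load 20/185]
  55 → break 1  [load 75/185]
  50 → break 1  [load 125/185]
  140 → break 2 (new)  [load 140/185]
  105 → break 3 (new)  [load 105/185]
  100 → break 4 (new)  [load 100/185]
4 commercial breaks opened.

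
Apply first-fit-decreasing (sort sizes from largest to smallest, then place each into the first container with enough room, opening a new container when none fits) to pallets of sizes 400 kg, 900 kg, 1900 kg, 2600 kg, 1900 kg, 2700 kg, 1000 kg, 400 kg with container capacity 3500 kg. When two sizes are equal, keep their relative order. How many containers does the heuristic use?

4

Sorted descending: 2700, 2600, 1900, 1900, 1000, 900, 400, 400.
  2700 → container 1 (new)  [load 2700/3500]
  2600 → container 2 (new)  [load 2600/3500]
  1900 → container 3 (new)  [load 1900/3500]
  1900 → container 4 (new)  [load 1900/3500]
  1000 → container 3  [load 2900/3500]
  900 → container 2  [load 3500/3500]
  400 → container 1  [load 3100/3500]
  400 → container 1  [load 3500/3500]
4 containers opened.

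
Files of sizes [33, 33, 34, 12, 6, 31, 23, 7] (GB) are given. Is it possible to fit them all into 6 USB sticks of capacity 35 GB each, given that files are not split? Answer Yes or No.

Yes

A valid assignment using 6 USB sticks:
  USB stick 1: 34 = 34
  USB stick 2: 33 = 33
  USB stick 3: 33 = 33
  USB stick 4: 31 = 31
  USB stick 5: 23 + 12 = 35
  USB stick 6: 7 + 6 = 13
Every load is within 35 GB, so 6 USB sticks suffice.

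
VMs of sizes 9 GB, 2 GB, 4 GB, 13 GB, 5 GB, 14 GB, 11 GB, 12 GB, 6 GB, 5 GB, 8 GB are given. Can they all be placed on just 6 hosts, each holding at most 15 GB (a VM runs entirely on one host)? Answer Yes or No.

Total = 89 GB; ⌈89/15⌉ = 6.
The bound of 6 does not rule out 6, but exhaustive search shows no assignment into 6 hosts of capacity 15 GB exists — the minimum is 7.

No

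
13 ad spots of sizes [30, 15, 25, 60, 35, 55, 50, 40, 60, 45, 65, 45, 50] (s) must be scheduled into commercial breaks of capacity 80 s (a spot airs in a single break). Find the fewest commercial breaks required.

Total = 65 + 60 + 60 + 55 + 50 + 50 + 45 + 45 + 40 + 35 + 30 + 25 + 15 = 575 s.
Lower bound: ⌈575/80⌉ = 8 commercial breaks.
A packing using 9 commercial breaks:
  break 1: 65 + 15 = 80
  break 2: 60 = 60
  break 3: 60 = 60
  break 4: 55 + 25 = 80
  break 5: 50 + 30 = 80
  break 6: 50 = 50
  break 7: 45 + 35 = 80
  break 8: 45 = 45
  break 9: 40 = 40
No arrangement into 8 commercial breaks stays within capacity, so 9 is optimal.

9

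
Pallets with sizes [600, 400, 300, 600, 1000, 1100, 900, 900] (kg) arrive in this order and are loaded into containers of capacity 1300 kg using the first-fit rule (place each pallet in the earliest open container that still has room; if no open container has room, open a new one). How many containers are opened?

  600 → container 1 (new)  [load 600/1300]
  400 → container 1  [load 1000/1300]
  300 → container 1  [load 1300/1300]
  600 → container 2 (new)  [load 600/1300]
  1000 → container 3 (new)  [load 1000/1300]
  1100 → container 4 (new)  [load 1100/1300]
  900 → container 5 (new)  [load 900/1300]
  900 → container 6 (new)  [load 900/1300]
6 containers opened.

6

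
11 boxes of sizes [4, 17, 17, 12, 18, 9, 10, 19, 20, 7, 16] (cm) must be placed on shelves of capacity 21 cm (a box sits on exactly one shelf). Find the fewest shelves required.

8

Total = 20 + 19 + 18 + 17 + 17 + 16 + 12 + 10 + 9 + 7 + 4 = 149 cm.
Lower bound: ⌈149/21⌉ = 8 shelves.
A packing using 8 shelves:
  shelf 1: 20 = 20
  shelf 2: 19 = 19
  shelf 3: 18 = 18
  shelf 4: 17 + 4 = 21
  shelf 5: 17 = 17
  shelf 6: 16 = 16
  shelf 7: 12 + 9 = 21
  shelf 8: 10 + 7 = 17
This matches the lower bound, so 8 is optimal.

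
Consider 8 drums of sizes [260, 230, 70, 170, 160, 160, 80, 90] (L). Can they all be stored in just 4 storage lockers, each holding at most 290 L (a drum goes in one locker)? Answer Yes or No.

No

Total = 1220 L; ⌈1220/290⌉ = 5.
At least 5 storage lockers are required, but only 4 are allowed.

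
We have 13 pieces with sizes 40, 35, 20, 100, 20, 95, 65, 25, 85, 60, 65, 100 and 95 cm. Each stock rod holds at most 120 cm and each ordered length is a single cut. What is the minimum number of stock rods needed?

Total = 100 + 100 + 95 + 95 + 85 + 65 + 65 + 60 + 40 + 35 + 25 + 20 + 20 = 805 cm.
Lower bound: ⌈805/120⌉ = 7 stock rods.
A packing using 8 stock rods:
  stock rod 1: 100 + 20 = 120
  stock rod 2: 100 + 20 = 120
  stock rod 3: 95 + 25 = 120
  stock rod 4: 95 = 95
  stock rod 5: 85 + 35 = 120
  stock rod 6: 65 + 40 = 105
  stock rod 7: 65 = 65
  stock rod 8: 60 = 60
No arrangement into 7 stock rods stays within capacity, so 8 is optimal.

8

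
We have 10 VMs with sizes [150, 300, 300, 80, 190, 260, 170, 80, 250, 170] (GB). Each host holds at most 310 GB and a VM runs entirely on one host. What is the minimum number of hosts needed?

Total = 300 + 300 + 260 + 250 + 190 + 170 + 170 + 150 + 80 + 80 = 1950 GB.
Lower bound: ⌈1950/310⌉ = 7 hosts.
A packing using 8 hosts:
  host 1: 300 = 300
  host 2: 300 = 300
  host 3: 260 = 260
  host 4: 250 = 250
  host 5: 190 + 80 = 270
  host 6: 170 + 80 = 250
  host 7: 170 = 170
  host 8: 150 = 150
No arrangement into 7 hosts stays within capacity, so 8 is optimal.

8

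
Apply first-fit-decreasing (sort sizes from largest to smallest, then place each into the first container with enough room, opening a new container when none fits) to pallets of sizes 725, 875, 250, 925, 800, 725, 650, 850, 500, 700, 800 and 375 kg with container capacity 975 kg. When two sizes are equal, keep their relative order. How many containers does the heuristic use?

10

Sorted descending: 925, 875, 850, 800, 800, 725, 725, 700, 650, 500, 375, 250.
  925 → container 1 (new)  [load 925/975]
  875 → container 2 (new)  [load 875/975]
  850 → container 3 (new)  [load 850/975]
  800 → container 4 (new)  [load 800/975]
  800 → container 5 (new)  [load 800/975]
  725 → container 6 (new)  [load 725/975]
  725 → container 7 (new)  [load 725/975]
  700 → container 8 (new)  [load 700/975]
  650 → container 9 (new)  [load 650/975]
  500 → container 10 (new)  [load 500/975]
  375 → container 10  [load 875/975]
  250 → container 6  [load 975/975]
10 containers opened.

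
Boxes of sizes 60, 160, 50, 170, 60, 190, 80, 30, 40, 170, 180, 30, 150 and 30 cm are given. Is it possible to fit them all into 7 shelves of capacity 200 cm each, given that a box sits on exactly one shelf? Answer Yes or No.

Total = 1400 cm; ⌈1400/200⌉ = 7.
The bound of 7 does not rule out 7, but exhaustive search shows no assignment into 7 shelves of capacity 200 cm exists — the minimum is 8.

No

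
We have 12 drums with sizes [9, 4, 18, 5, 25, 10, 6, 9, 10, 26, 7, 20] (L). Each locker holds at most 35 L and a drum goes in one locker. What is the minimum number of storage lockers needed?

5

Total = 26 + 25 + 20 + 18 + 10 + 10 + 9 + 9 + 7 + 6 + 5 + 4 = 149 L.
Lower bound: ⌈149/35⌉ = 5 storage lockers.
A packing using 5 storage lockers:
  locker 1: 26 + 9 = 35
  locker 2: 25 + 10 = 35
  locker 3: 20 + 10 + 5 = 35
  locker 4: 18 + 9 + 7 = 34
  locker 5: 6 + 4 = 10
This matches the lower bound, so 5 is optimal.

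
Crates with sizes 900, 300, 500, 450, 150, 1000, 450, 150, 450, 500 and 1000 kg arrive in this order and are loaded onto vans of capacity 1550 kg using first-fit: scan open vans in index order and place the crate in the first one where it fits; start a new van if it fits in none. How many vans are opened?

4

  900 → van 1 (new)  [load 900/1550]
  300 → van 1  [load 1200/1550]
  500 → van 2 (new)  [load 500/1550]
  450 → van 2  [load 950/1550]
  150 → van 1  [load 1350/1550]
  1000 → van 3 (new)  [load 1000/1550]
  450 → van 2  [load 1400/1550]
  150 → van 1  [load 1500/1550]
  450 → van 3  [load 1450/1550]
  500 → van 4 (new)  [load 500/1550]
  1000 → van 4  [load 1500/1550]
4 vans opened.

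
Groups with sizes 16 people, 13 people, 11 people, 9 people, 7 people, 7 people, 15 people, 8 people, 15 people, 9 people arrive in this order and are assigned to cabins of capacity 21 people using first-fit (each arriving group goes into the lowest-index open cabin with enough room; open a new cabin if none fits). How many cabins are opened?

7

  16 → cabin 1 (new)  [load 16/21]
  13 → cabin 2 (new)  [load 13/21]
  11 → cabin 3 (new)  [load 11/21]
  9 → cabin 3  [load 20/21]
  7 → cabin 2  [load 20/21]
  7 → cabin 4 (new)  [load 7/21]
  15 → cabin 5 (new)  [load 15/21]
  8 → cabin 4  [load 15/21]
  15 → cabin 6 (new)  [load 15/21]
  9 → cabin 7 (new)  [load 9/21]
7 cabins opened.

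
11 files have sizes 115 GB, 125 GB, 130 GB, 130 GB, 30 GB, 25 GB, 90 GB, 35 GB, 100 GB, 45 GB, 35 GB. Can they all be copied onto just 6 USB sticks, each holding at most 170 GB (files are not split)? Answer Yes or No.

A valid assignment using 6 USB sticks:
  USB stick 1: 130 + 35 = 165
  USB stick 2: 130 + 35 = 165
  USB stick 3: 125 + 45 = 170
  USB stick 4: 115 + 30 + 25 = 170
  USB stick 5: 100 = 100
  USB stick 6: 90 = 90
Every load is within 170 GB, so 6 USB sticks suffice.

Yes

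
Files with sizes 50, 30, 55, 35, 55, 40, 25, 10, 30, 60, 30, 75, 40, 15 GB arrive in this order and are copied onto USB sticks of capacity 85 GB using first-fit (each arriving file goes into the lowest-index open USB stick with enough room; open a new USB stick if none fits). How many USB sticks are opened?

  50 → USB stick 1 (new)  [load 50/85]
  30 → USB stick 1  [load 80/85]
  55 → USB stick 2 (new)  [load 55/85]
  35 → USB stick 3 (new)  [load 35/85]
  55 → USB stick 4 (new)  [load 55/85]
  40 → USB stick 3  [load 75/85]
  25 → USB stick 2  [load 80/85]
  10 → USB stick 3  [load 85/85]
  30 → USB stick 4  [load 85/85]
  60 → USB stick 5 (new)  [load 60/85]
  30 → USB stick 6 (new)  [load 30/85]
  75 → USB stick 7 (new)  [load 75/85]
  40 → USB stick 6  [load 70/85]
  15 → USB stick 5  [load 75/85]
7 USB sticks opened.

7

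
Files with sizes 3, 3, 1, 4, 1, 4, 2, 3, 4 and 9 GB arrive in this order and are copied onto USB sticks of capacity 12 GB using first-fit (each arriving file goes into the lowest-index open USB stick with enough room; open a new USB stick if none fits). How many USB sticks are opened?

  3 → USB stick 1 (new)  [load 3/12]
  3 → USB stick 1  [load 6/12]
  1 → USB stick 1  [load 7/12]
  4 → USB stick 1  [load 11/12]
  1 → USB stick 1  [load 12/12]
  4 → USB stick 2 (new)  [load 4/12]
  2 → USB stick 2  [load 6/12]
  3 → USB stick 2  [load 9/12]
  4 → USB stick 3 (new)  [load 4/12]
  9 → USB stick 4 (new)  [load 9/12]
4 USB sticks opened.

4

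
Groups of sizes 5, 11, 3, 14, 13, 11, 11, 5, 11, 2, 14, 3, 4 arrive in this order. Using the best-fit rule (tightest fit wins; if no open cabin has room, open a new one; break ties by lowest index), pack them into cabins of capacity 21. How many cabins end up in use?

  5 → cabin 1 (new)  [load 5/21]
  11 → cabin 1  [load 16/21]
  3 → cabin 1  [load 19/21]
  14 → cabin 2 (new)  [load 14/21]
  13 → cabin 3 (new)  [load 13/21]
  11 → cabin 4 (new)  [load 11/21]
  11 → cabin 5 (new)  [load 11/21]
  5 → cabin 2  [load 19/21]
  11 → cabin 6 (new)  [load 11/21]
  2 → cabin 1  [load 21/21]
  14 → cabin 7 (new)  [load 14/21]
  3 → cabin 7  [load 17/21]
  4 → cabin 7  [load 21/21]
7 cabins opened.

7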